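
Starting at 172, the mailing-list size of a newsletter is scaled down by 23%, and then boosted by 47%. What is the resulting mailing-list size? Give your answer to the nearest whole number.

Apply the 23% decrease: 172 × 0.77 = 132.44.
47% increase: 132.44 × 1.47 = 194.6868 ≈ 195.

195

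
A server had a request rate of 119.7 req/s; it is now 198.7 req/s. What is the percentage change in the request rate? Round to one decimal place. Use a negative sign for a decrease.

Change: 198.7 − 119.7 = 79.0.
Relative to the original: 79.0 ÷ 119.7 ≈ 66.0%.

66.0%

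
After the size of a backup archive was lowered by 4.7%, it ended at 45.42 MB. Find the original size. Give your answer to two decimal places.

The overall multiplier applied was 0.953.
So the original size was 45.42 ÷ 0.953 ≈ 47.66 MB.

47.66 MB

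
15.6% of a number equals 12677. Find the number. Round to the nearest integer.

81263

12677 ÷ 0.156 ≈ 81263.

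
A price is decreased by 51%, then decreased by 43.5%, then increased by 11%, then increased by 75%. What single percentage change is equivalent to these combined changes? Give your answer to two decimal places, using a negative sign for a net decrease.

-46.22%

A 51% decrease multiplies by 0.49.
Then a 43.5% decrease: 0.49 × 0.565 = 0.27685.
Then an 11% increase: 0.27685 × 1.11 = 0.3073035.
Then a 75% increase: 0.3073035 × 1.75 = 0.537781125.
Overall factor 0.537781125, i.e. -46.22%.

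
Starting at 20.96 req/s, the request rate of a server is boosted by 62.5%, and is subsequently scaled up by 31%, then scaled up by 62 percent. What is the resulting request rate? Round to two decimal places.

72.28 req/s

Each change multiplies by a factor: 1.625 × 1.31 × 1.62 = 3.448575.
20.96 × 3.448575 = 72.282132 ≈ 72.28.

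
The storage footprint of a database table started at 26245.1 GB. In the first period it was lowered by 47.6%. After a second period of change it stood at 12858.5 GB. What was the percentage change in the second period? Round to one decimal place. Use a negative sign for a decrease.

After the first period: 26245.1 × 0.524 = 13752.4324.
Second-period multiplier: 12858.5 ÷ 13752.4324 ≈ 0.935.
That is a change of -6.5%.

-6.5%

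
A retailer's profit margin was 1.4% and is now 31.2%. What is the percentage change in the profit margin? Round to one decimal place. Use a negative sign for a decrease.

The change is 31.2 − 1.4 = 29.8 percentage points.
Relative to the original 1.4%, that is 29.8 ÷ 1.4 ≈ 2128.6%.

2128.6%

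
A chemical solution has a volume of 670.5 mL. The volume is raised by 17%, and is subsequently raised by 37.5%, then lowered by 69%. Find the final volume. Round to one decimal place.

334.4 mL

Each change multiplies by a factor: 1.17 × 1.375 × 0.31 = 0.4987125.
670.5 × 0.4987125 = 334.38673125 ≈ 334.4.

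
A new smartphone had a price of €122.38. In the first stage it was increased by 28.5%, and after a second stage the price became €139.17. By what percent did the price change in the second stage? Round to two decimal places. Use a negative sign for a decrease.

-11.50%

After the first stage: €122.38 × 1.285 = €157.2583.
Second-stage multiplier: €139.17 ÷ €157.2583 ≈ 0.884977.
That is a change of -11.50%.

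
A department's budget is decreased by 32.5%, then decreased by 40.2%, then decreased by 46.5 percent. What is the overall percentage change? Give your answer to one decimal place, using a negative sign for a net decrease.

-78.4%

The combined multiplier is 0.675 × 0.598 × 0.535 = 0.21595275.
That corresponds to a decrease of 78.4%.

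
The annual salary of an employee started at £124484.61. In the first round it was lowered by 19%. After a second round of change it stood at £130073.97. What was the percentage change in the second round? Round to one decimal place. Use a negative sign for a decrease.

After the first round: £124484.61 × 0.81 = £100832.5341.
Second-round multiplier: £130073.97 ÷ £100832.5341 ≈ 1.29.
That is a change of 29.0%.

29.0%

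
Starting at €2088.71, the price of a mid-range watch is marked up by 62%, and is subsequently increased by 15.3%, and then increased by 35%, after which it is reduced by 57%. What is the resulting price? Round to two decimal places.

€2264.77

Each change multiplies by a factor: 1.62 × 1.153 × 1.35 × 0.43 = 1.08429273.
€2088.71 × 1.08429273 = €2264.7730680783 ≈ €2264.77.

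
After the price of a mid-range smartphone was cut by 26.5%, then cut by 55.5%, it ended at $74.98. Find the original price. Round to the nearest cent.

Undoing the 55.5% decrease: $74.98 ÷ 0.445 ≈ $168.494382.
Undoing the 26.5% decrease: $168.494382 ÷ 0.735 ≈ $229.24.

$229.24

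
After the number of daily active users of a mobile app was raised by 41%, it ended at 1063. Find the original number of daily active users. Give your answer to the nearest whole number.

The overall multiplier applied was 1.41.
So the original number of daily active users was 1063 ÷ 1.41 ≈ 754.

754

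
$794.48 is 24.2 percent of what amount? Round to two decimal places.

$794.48 ÷ 0.242 ≈ $3282.98.

$3282.98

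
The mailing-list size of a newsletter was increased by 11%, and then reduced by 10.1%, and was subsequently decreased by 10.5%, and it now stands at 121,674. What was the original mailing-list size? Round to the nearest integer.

136,236

The overall multiplier applied was 1.11 × 0.899 × 0.895 = 0.89311155.
So the original mailing-list size was 121,674 ÷ 0.89311155 ≈ 136,236.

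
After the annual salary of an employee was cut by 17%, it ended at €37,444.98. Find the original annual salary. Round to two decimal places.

The overall multiplier applied was 0.83.
So the original annual salary was €37,444.98 ÷ 0.83 ≈ €45,114.43.

€45,114.43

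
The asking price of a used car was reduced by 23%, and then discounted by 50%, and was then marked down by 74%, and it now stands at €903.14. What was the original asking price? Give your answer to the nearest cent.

€9022.38

Undoing the 74% decrease: €903.14 ÷ 0.26 ≈ €3473.615385.
Undoing the 50% decrease: €3473.615385 ÷ 0.5 = €6947.23077.
Undoing the 23% decrease: €6947.23077 ÷ 0.77 ≈ €9022.38.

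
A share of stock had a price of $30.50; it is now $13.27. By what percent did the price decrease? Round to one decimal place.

Change: $13.27 − $30.50 = -$17.23.
Relative to the original: -$17.23 ÷ $30.50 ≈ -56.5%.
So the price decreased by 56.5%.

56.5%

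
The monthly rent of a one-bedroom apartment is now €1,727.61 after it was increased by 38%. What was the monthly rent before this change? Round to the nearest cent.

€1,251.89

The overall multiplier applied was 1.38.
So the original monthly rent was €1,727.61 ÷ 1.38 ≈ €1,251.89.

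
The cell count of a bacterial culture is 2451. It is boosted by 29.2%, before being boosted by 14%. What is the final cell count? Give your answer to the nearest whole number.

Each change multiplies by a factor: 1.292 × 1.14 = 1.47288.
2451 × 1.47288 = 3610.02888 ≈ 3610.

3610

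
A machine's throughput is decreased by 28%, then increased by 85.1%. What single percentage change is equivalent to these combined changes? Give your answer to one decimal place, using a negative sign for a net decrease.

The combined multiplier is 0.72 × 1.851 = 1.33272.
That corresponds to an increase of 33.3%.

33.3%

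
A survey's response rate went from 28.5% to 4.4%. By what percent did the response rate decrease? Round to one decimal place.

The change is 4.4 − 28.5 = -24.1 percentage points.
Relative to the original 28.5%, that is -24.1 ÷ 28.5 ≈ -84.6%.
So the response rate fell by 84.6%.

84.6%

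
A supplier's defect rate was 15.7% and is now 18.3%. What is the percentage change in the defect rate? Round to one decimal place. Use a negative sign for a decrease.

16.6%

The change is 18.3 − 15.7 = 2.6 percentage points.
Relative to the original 15.7%, that is 2.6 ÷ 15.7 ≈ 16.6%.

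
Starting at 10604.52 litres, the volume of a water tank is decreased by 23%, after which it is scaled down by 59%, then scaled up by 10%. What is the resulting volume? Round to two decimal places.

After the 23% decrease: 10604.52 × 0.77 = 8165.4804.
59% decrease: 8165.4804 × 0.41 = 3347.846964.
10% increase: 3347.846964 × 1.1 = 3682.6316604 ≈ 3682.63.

3682.63 litres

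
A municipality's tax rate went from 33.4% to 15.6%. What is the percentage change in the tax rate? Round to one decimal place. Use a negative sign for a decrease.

The change is 15.6 − 33.4 = -17.8 percentage points.
Relative to the original 33.4%, that is -17.8 ÷ 33.4 ≈ -53.3%.

-53.3%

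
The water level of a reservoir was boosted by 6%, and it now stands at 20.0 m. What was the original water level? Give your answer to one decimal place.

The overall multiplier applied was 1.06.
So the original water level was 20.0 ÷ 1.06 ≈ 18.9 m.

18.9 m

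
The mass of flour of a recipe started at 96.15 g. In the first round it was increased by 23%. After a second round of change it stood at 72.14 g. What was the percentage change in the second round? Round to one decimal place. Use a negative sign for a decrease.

After the first round: 96.15 × 1.23 = 118.2645.
Second-round multiplier: 72.14 ÷ 118.2645 ≈ 0.60999.
That is a change of -39.0%.

-39.0%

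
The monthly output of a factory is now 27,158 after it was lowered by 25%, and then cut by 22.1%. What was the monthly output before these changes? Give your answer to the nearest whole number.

46,484

Undoing the 22.1% decrease: 27,158 ÷ 0.779 ≈ 34862.644416.
Undoing the 25% decrease: 34862.644416 ÷ 0.75 ≈ 46,484.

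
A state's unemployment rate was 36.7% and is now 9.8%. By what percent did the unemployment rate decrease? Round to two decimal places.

73.30%

The change is 9.8 − 36.7 = -26.9 percentage points.
Relative to the original 36.7%, that is -26.9 ÷ 36.7 ≈ -73.30%.
So the unemployment rate fell by 73.30%.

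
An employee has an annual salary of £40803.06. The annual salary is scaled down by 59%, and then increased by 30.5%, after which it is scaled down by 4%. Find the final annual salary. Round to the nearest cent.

59% decrease: £40803.06 × 0.41 = £16729.2546.
30.5% increase: £16729.2546 × 1.305 = £21831.677253.
4% decrease: £21831.677253 × 0.96 = £20958.41016288 ≈ £20958.41.

£20958.41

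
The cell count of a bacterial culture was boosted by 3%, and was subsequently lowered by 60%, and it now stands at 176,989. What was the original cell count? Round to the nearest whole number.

The overall multiplier applied was 1.03 × 0.4 = 0.412.
So the original cell count was 176,989 ÷ 0.412 ≈ 429,585.

429,585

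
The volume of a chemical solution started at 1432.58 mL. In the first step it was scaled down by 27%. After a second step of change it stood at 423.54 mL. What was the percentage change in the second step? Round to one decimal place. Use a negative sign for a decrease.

After the first step: 1432.58 × 0.73 = 1045.7834.
Second-step multiplier: 423.54 ÷ 1045.7834 ≈ 0.405.
That is a change of -59.5%.

-59.5%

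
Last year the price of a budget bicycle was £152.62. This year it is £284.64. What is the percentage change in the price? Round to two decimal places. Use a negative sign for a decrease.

Change: £284.64 − £152.62 = £132.02.
Relative to the original: £132.02 ÷ £152.62 ≈ 86.50%.

86.50%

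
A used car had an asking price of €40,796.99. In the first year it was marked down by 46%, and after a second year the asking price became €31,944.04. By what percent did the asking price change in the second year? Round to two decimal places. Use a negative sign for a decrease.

After the first year: €40,796.99 × 0.54 = €22030.3746.
Second-year multiplier: €31,944.04 ÷ €22030.3746 ≈ 1.45.
That is a change of 45.00%.

45.00%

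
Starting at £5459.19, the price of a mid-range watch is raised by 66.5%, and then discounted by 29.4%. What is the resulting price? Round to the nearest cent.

£6417.22

Apply the 66.5% increase: £5459.19 × 1.665 = £9089.55135.
Apply the 29.4% decrease: £9089.55135 × 0.706 = £6417.2232531 ≈ £6417.22.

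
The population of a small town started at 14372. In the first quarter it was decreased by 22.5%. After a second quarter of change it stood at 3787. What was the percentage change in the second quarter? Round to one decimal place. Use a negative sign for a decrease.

After the first quarter: 14372 × 0.775 = 11138.3.
Second-quarter multiplier: 3787 ÷ 11138.3 ≈ 0.34.
That is a change of -66.0%.

-66.0%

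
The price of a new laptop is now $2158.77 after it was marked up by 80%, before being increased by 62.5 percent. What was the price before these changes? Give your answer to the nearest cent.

The overall multiplier applied was 1.8 × 1.625 = 2.925.
So the original price was $2158.77 ÷ 2.925 ≈ $738.04.

$738.04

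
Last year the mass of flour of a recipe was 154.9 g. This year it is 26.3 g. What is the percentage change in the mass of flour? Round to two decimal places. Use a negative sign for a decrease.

Change: 26.3 − 154.9 = -128.6.
Relative to the original: -128.6 ÷ 154.9 ≈ -83.02%.

-83.02%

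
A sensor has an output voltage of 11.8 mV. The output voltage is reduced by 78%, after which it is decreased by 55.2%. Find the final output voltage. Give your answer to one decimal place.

1.2 mV

Each change multiplies by a factor: 0.22 × 0.448 = 0.09856.
11.8 × 0.09856 = 1.163008 ≈ 1.2.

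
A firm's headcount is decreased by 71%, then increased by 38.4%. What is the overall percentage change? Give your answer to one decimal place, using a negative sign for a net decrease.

-59.9%

The combined multiplier is 0.29 × 1.384 = 0.40136.
That corresponds to a decrease of 59.9%.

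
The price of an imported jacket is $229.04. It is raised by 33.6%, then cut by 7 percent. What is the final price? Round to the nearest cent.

Each change multiplies by a factor: 1.336 × 0.93 = 1.24248.
$229.04 × 1.24248 = $284.5776192 ≈ $284.58.

$284.58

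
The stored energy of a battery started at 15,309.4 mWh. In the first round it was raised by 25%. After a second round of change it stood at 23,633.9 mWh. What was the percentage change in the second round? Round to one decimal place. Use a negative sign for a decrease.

After the first round: 15,309.4 × 1.25 = 19136.75.
Second-round multiplier: 23,633.9 ÷ 19136.75 ≈ 1.235.
That is a change of 23.5%.

23.5%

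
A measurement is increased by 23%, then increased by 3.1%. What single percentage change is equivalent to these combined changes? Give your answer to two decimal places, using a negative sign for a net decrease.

26.81%

The combined multiplier is 1.23 × 1.031 = 1.26813.
That corresponds to an increase of 26.81%.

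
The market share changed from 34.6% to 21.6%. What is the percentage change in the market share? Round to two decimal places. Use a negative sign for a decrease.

-37.57%

The change is 21.6 − 34.6 = -13.0 percentage points.
Relative to the original 34.6%, that is -13.0 ÷ 34.6 ≈ -37.57%.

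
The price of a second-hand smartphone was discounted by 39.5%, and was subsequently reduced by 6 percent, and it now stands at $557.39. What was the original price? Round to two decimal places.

The overall multiplier applied was 0.605 × 0.94 = 0.5687.
So the original price was $557.39 ÷ 0.5687 ≈ $980.11.

$980.11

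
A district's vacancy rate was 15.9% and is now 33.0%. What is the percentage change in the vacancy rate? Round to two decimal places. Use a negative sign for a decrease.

107.55%

The change is 33.0 − 15.9 = 17.1 percentage points.
Relative to the original 15.9%, that is 17.1 ÷ 15.9 ≈ 107.55%.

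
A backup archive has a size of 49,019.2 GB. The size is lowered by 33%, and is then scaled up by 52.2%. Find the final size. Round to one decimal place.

49,986.8 GB

33% decrease: 49,019.2 × 0.67 = 32842.864.
52.2% increase: 32842.864 × 1.522 = 49986.839008 ≈ 49,986.8.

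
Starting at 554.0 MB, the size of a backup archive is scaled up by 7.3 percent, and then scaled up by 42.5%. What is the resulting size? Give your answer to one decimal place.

After the 7.3% increase: 554.0 × 1.073 = 594.442.
42.5% increase: 594.442 × 1.425 = 847.07985 ≈ 847.1.

847.1 MB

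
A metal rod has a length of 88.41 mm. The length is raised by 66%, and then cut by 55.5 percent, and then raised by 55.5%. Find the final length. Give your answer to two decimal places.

101.55 mm

Each change multiplies by a factor: 1.66 × 0.445 × 1.555 = 1.1486785.
88.41 × 1.1486785 = 101.554666185 ≈ 101.55.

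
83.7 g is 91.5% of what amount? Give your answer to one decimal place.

91.5 g

83.7 g ÷ 0.915 ≈ 91.5 g.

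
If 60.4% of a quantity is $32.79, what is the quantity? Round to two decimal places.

$54.29

$32.79 ÷ 0.604 ≈ $54.29.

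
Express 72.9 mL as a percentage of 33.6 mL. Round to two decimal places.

216.96%

72.9 mL ÷ 33.6 mL ≈ 216.96%.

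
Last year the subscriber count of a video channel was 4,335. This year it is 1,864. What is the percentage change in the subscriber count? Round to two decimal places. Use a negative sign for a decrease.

-57.00%

Change: 1,864 − 4,335 = -2,471.
Relative to the original: -2,471 ÷ 4,335 ≈ -57.00%.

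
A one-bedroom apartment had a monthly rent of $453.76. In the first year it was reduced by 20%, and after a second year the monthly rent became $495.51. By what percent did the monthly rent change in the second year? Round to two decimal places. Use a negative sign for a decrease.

After the first year: $453.76 × 0.8 = $363.008.
Second-year multiplier: $495.51 ÷ $363.008 ≈ 1.365011.
That is a change of 36.50%.

36.50%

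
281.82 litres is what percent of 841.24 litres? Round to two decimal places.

33.50%

281.82 litres ÷ 841.24 litres ≈ 33.50%.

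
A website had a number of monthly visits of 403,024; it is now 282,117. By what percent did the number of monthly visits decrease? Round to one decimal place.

Change: 282,117 − 403,024 = -120,907.
Relative to the original: -120,907 ÷ 403,024 ≈ -30.0%.
So the number of monthly visits decreased by 30.0%.

30.0%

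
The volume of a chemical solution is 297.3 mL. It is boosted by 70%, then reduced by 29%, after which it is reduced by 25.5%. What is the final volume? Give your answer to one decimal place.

267.3 mL

70% increase: 297.3 × 1.7 = 505.41.
29% decrease: 505.41 × 0.71 = 358.8411.
After the 25.5% decrease: 358.8411 × 0.745 = 267.3366195 ≈ 267.3.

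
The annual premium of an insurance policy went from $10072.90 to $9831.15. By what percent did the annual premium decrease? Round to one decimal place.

Change: $9831.15 − $10072.90 = -$241.75.
Relative to the original: -$241.75 ÷ $10072.90 ≈ -2.4%.
So the annual premium decreased by 2.4%.

2.4%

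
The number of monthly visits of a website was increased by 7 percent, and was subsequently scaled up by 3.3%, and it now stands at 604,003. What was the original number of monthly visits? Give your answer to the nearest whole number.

546,456

Undoing the 3.3% increase: 604,003 ÷ 1.033 ≈ 584707.647628.
Undoing the 7% increase: 584707.647628 ÷ 1.07 ≈ 546,456.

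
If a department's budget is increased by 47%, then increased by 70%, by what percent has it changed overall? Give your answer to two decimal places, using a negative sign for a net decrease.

A 47% increase multiplies by 1.47.
Then a 70% increase: 1.47 × 1.7 = 2.499.
Overall factor 2.499, i.e. 149.90%.

149.90%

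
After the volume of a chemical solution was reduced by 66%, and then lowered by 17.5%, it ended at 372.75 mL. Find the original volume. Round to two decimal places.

The overall multiplier applied was 0.34 × 0.825 = 0.2805.
So the original volume was 372.75 ÷ 0.2805 ≈ 1,328.88 mL.

1,328.88 mL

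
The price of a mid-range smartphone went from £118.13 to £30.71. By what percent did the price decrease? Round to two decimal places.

74.00%

Change: £30.71 − £118.13 = -£87.42.
Relative to the original: -£87.42 ÷ £118.13 ≈ -74.00%.
So the price decreased by 74.00%.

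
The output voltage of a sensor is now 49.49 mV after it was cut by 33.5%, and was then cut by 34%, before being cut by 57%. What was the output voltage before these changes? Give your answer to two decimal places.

262.23 mV

Undoing the 57% decrease: 49.49 ÷ 0.43 ≈ 115.093023.
Undoing the 34% decrease: 115.093023 ÷ 0.66 ≈ 174.383368.
Undoing the 33.5% decrease: 174.383368 ÷ 0.665 ≈ 262.23 mV.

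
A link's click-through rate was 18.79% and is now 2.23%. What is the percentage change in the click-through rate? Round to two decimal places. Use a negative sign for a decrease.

-88.13%

The change is 2.23 − 18.79 = -16.56 percentage points.
Relative to the original 18.79%, that is -16.56 ÷ 18.79 ≈ -88.13%.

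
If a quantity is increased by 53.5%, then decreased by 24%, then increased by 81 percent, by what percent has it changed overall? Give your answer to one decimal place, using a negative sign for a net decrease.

The combined multiplier is 1.535 × 0.76 × 1.81 = 2.111546.
That corresponds to an increase of 111.2%.

111.2%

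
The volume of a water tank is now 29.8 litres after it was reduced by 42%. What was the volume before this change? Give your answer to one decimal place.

The overall multiplier applied was 0.58.
So the original volume was 29.8 ÷ 0.58 ≈ 51.4 litres.

51.4 litres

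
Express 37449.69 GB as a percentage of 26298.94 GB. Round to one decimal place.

142.4%

37449.69 GB ÷ 26298.94 GB ≈ 142.4%.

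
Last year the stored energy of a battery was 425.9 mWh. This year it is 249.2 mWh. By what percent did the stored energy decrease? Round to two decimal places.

Change: 249.2 − 425.9 = -176.7.
Relative to the original: -176.7 ÷ 425.9 ≈ -41.49%.
So the stored energy decreased by 41.49%.

41.49%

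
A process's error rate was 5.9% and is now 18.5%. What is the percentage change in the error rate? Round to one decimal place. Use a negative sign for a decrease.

The change is 18.5 − 5.9 = 12.6 percentage points.
Relative to the original 5.9%, that is 12.6 ÷ 5.9 ≈ 213.6%.

213.6%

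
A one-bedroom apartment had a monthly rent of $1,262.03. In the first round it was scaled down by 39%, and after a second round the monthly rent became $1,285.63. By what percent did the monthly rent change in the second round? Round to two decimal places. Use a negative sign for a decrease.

After the first round: $1,262.03 × 0.61 = $769.8383.
Second-round multiplier: $1,285.63 ÷ $769.8383 ≈ 1.67.
That is a change of 67.00%.

67.00%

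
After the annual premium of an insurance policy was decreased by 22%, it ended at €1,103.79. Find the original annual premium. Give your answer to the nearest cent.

€1,415.12

The overall multiplier applied was 0.78.
So the original annual premium was €1,103.79 ÷ 0.78 ≈ €1,415.12.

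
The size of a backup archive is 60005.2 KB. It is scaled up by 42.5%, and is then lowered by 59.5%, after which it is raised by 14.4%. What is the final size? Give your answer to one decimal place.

Each change multiplies by a factor: 1.425 × 0.405 × 1.144 = 0.660231.
60005.2 × 0.660231 = 39617.2932012 ≈ 39617.3.

39617.3 KB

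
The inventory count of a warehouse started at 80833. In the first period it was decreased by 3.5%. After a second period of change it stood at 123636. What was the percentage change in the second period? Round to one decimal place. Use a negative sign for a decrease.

58.5%

After the first period: 80833 × 0.965 = 78003.845.
Second-period multiplier: 123636 ÷ 78003.845 ≈ 1.585.
That is a change of 58.5%.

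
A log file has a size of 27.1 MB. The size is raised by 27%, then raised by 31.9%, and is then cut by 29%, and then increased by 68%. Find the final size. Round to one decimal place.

Apply the 27% increase: 27.1 × 1.27 = 34.417.
After the 31.9% increase: 34.417 × 1.319 = 45.396023.
After the 29% decrease: 45.396023 × 0.71 = 32.23117633.
After the 68% increase: 32.23117633 × 1.68 = 54.1483762344 ≈ 54.1.

54.1 MB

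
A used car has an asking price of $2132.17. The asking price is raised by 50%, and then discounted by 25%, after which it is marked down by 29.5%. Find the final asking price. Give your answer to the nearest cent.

$1691.08

After the 50% increase: $2132.17 × 1.5 = $3198.255.
After the 25% decrease: $3198.255 × 0.75 = $2398.69125.
29.5% decrease: $2398.69125 × 0.705 = $1691.07733125 ≈ $1691.08.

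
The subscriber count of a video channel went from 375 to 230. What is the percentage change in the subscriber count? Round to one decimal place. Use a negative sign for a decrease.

-38.7%

Change: 230 − 375 = -145.
Relative to the original: -145 ÷ 375 ≈ -38.7%.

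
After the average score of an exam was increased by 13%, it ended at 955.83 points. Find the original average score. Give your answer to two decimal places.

845.87 points

The overall multiplier applied was 1.13.
So the original average score was 955.83 ÷ 1.13 ≈ 845.87 points.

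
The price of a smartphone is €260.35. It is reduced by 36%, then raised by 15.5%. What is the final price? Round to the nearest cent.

€192.45

Apply the 36% decrease: €260.35 × 0.64 = €166.624.
15.5% increase: €166.624 × 1.155 = €192.45072 ≈ €192.45.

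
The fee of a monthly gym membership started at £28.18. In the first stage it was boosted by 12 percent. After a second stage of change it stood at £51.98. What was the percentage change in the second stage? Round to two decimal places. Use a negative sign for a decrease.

After the first stage: £28.18 × 1.12 = £31.5616.
Second-stage multiplier: £51.98 ÷ £31.5616 ≈ 1.646938.
That is a change of 64.69%.

64.69%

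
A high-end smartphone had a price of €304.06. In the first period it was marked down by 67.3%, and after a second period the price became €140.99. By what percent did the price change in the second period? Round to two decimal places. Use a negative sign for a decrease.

After the first period: €304.06 × 0.327 = €99.42762.
Second-period multiplier: €140.99 ÷ €99.42762 ≈ 1.418016.
That is a change of 41.80%.

41.80%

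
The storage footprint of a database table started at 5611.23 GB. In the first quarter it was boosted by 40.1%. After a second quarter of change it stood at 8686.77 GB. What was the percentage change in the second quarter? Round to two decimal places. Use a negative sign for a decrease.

After the first quarter: 5611.23 × 1.401 = 7861.33323.
Second-quarter multiplier: 8686.77 ÷ 7861.33323 ≈ 1.105.
That is a change of 10.50%.

10.50%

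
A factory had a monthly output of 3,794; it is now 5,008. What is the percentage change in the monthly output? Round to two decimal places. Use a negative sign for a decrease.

32.00%

Change: 5,008 − 3,794 = 1,214.
Relative to the original: 1,214 ÷ 3,794 ≈ 32.00%.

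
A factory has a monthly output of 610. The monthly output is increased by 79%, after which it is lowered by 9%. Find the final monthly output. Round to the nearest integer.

994

After the 79% increase: 610 × 1.79 = 1091.9.
After the 9% decrease: 1091.9 × 0.91 = 993.629 ≈ 994.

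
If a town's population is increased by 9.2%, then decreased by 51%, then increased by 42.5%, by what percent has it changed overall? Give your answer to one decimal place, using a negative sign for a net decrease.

A 9.2% increase multiplies by 1.092.
Then a 51% decrease: 1.092 × 0.49 = 0.53508.
Then a 42.5% increase: 0.53508 × 1.425 = 0.762489.
Overall factor 0.762489, i.e. -23.8%.

-23.8%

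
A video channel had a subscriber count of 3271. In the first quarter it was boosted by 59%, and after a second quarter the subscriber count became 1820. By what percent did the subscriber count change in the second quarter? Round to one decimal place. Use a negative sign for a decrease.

-65.0%

After the first quarter: 3271 × 1.59 = 5200.89.
Second-quarter multiplier: 1820 ÷ 5200.89 ≈ 0.34994.
That is a change of -65.0%.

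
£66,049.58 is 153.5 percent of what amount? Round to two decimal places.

£43,029.04

£66,049.58 ÷ 1.535 ≈ £43,029.04.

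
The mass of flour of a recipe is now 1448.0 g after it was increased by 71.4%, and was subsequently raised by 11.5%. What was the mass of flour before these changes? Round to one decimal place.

Undoing the 11.5% increase: 1448.0 ÷ 1.115 ≈ 1298.654709.
Undoing the 71.4% increase: 1298.654709 ÷ 1.714 ≈ 757.7 g.

757.7 g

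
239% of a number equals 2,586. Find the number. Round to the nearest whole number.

2,586 ÷ 2.39 ≈ 1,082.

1,082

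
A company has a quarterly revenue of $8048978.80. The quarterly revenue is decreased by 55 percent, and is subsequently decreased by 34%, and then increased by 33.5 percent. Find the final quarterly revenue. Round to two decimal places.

$3191379.85

Apply the 55% decrease: $8048978.80 × 0.45 = $3622040.46.
34% decrease: $3622040.46 × 0.66 = $2390546.7036.
After the 33.5% increase: $2390546.7036 × 1.335 = $3191379.849306 ≈ $3191379.85.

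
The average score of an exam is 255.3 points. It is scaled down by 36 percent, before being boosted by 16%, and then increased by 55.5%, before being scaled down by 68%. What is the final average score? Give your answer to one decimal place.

Each change multiplies by a factor: 0.64 × 1.16 × 1.555 × 0.32 = 0.36941824.
255.3 × 0.36941824 = 94.312476672 ≈ 94.3.

94.3 points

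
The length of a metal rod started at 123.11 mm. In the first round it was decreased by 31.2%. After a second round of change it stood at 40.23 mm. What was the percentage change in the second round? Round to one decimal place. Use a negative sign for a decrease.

-52.5%

After the first round: 123.11 × 0.688 = 84.69968.
Second-round multiplier: 40.23 ÷ 84.69968 ≈ 0.47497.
That is a change of -52.5%.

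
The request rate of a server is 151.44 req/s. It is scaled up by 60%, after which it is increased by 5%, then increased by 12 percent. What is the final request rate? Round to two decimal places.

284.95 req/s

After the 60% increase: 151.44 × 1.6 = 242.304.
5% increase: 242.304 × 1.05 = 254.4192.
After the 12% increase: 254.4192 × 1.12 = 284.949504 ≈ 284.95.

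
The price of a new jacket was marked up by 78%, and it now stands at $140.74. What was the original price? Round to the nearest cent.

The overall multiplier applied was 1.78.
So the original price was $140.74 ÷ 1.78 ≈ $79.07.

$79.07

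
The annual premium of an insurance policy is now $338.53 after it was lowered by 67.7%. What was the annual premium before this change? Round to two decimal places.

The overall multiplier applied was 0.323.
So the original annual premium was $338.53 ÷ 0.323 ≈ $1,048.08.

$1,048.08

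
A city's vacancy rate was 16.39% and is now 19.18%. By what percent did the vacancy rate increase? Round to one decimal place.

The change is 19.18 − 16.39 = 2.79 percentage points.
Relative to the original 16.39%, that is 2.79 ÷ 16.39 ≈ 17.0%.
So the vacancy rate rose by 17.0%.

17.0%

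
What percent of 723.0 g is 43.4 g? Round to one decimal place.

43.4 g ÷ 723.0 g ≈ 6.0%.

6.0%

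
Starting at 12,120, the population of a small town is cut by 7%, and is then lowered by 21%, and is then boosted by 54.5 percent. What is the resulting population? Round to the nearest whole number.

7% decrease: 12,120 × 0.93 = 11271.6.
After the 21% decrease: 11271.6 × 0.79 = 8904.564.
Apply the 54.5% increase: 8904.564 × 1.545 = 13757.55138 ≈ 13,758.

13,758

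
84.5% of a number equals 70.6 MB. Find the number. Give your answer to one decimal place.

70.6 MB ÷ 0.845 ≈ 83.6 MB.

83.6 MB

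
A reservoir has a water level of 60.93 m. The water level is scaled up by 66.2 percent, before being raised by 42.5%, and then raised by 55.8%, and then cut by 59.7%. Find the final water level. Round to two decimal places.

Each change multiplies by a factor: 1.662 × 1.425 × 1.558 × 0.403 = 1.4870253879.
60.93 × 1.4870253879 = 90.604456884747 ≈ 90.60.

90.60 m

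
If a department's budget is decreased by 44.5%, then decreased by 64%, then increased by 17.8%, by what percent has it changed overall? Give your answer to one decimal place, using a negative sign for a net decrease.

-76.5%

A 44.5% decrease multiplies by 0.555.
Then a 64% decrease: 0.555 × 0.36 = 0.1998.
Then a 17.8% increase: 0.1998 × 1.178 = 0.2353644.
Overall factor 0.2353644, i.e. -76.5%.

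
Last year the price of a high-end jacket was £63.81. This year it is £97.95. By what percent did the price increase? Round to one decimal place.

53.5%

Change: £97.95 − £63.81 = £34.14.
Relative to the original: £34.14 ÷ £63.81 ≈ 53.5%.
So the price increased by 53.5%.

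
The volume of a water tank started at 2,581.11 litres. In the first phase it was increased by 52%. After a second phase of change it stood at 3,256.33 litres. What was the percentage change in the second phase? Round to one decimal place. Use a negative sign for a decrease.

-17.0%

After the first phase: 2,581.11 × 1.52 = 3923.2872.
Second-phase multiplier: 3,256.33 ÷ 3923.2872 ≈ 0.83.
That is a change of -17.0%.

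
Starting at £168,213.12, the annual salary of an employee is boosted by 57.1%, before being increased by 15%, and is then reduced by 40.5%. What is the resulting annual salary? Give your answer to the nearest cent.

Each change multiplies by a factor: 1.571 × 1.15 × 0.595 = 1.07495675.
£168,213.12 × 1.07495675 = £180821.82878256 ≈ £180,821.83.

£180,821.83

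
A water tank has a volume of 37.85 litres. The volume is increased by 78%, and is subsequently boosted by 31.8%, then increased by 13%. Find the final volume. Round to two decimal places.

100.34 litres

Each change multiplies by a factor: 1.78 × 1.318 × 1.13 = 2.6510252.
37.85 × 2.6510252 = 100.34130382 ≈ 100.34.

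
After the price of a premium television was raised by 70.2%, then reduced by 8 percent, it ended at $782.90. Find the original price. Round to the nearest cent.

$499.99

The overall multiplier applied was 1.702 × 0.92 = 1.56584.
So the original price was $782.90 ÷ 1.56584 ≈ $499.99.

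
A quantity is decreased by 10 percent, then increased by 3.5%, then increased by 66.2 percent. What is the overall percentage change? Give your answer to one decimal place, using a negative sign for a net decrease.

The combined multiplier is 0.9 × 1.035 × 1.662 = 1.548153.
That corresponds to an increase of 54.8%.

54.8%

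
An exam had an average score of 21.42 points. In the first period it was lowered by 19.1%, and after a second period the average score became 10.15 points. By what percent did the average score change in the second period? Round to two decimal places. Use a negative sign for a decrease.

After the first period: 21.42 × 0.809 = 17.32878.
Second-period multiplier: 10.15 ÷ 17.32878 ≈ 0.585731.
That is a change of -41.43%.

-41.43%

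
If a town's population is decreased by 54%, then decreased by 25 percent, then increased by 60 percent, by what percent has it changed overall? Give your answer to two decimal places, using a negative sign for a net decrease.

-44.80%

The combined multiplier is 0.46 × 0.75 × 1.6 = 0.552.
That corresponds to a decrease of 44.80%.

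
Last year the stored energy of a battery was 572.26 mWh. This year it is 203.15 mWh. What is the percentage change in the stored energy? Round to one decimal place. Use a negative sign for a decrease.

Change: 203.15 − 572.26 = -369.11.
Relative to the original: -369.11 ÷ 572.26 ≈ -64.5%.

-64.5%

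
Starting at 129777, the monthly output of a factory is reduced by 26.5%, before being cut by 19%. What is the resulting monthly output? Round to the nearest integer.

Apply the 26.5% decrease: 129777 × 0.735 = 95386.095.
19% decrease: 95386.095 × 0.81 = 77262.73695 ≈ 77263.

77263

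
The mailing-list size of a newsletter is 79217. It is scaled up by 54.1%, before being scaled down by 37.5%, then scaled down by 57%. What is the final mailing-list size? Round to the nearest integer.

54.1% increase: 79217 × 1.541 = 122073.397.
After the 37.5% decrease: 122073.397 × 0.625 = 76295.873125.
Apply the 57% decrease: 76295.873125 × 0.43 = 32807.22544375 ≈ 32807.

32807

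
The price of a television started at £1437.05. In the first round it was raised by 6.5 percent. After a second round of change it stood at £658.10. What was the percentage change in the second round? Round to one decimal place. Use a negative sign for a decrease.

-57.0%

After the first round: £1437.05 × 1.065 = £1530.45825.
Second-round multiplier: £658.10 ÷ £1530.45825 ≈ 0.43.
That is a change of -57.0%.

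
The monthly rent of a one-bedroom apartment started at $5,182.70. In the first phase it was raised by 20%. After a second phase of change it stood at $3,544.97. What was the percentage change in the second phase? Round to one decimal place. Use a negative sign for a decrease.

After the first phase: $5,182.70 × 1.2 = $6219.24.
Second-phase multiplier: $3,544.97 ÷ $6219.24 ≈ 0.57.
That is a change of -43.0%.

-43.0%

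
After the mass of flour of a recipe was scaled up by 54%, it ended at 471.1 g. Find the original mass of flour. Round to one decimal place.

The overall multiplier applied was 1.54.
So the original mass of flour was 471.1 ÷ 1.54 ≈ 305.9 g.

305.9 g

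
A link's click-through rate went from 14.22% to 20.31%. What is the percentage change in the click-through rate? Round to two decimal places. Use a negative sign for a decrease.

The change is 20.31 − 14.22 = 6.09 percentage points.
Relative to the original 14.22%, that is 6.09 ÷ 14.22 ≈ 42.83%.

42.83%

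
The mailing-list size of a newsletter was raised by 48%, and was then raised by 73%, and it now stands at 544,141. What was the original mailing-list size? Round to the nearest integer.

212,522

Undoing the 73% increase: 544,141 ÷ 1.73 ≈ 314532.369942.
Undoing the 48% increase: 314532.369942 ÷ 1.48 ≈ 212,522.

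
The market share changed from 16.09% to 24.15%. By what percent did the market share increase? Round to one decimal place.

The change is 24.15 − 16.09 = 8.06 percentage points.
Relative to the original 16.09%, that is 8.06 ÷ 16.09 ≈ 50.1%.
So the market share rose by 50.1%.

50.1%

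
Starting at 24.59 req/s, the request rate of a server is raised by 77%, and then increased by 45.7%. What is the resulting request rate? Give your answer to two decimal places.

After the 77% increase: 24.59 × 1.77 = 43.5243.
45.7% increase: 43.5243 × 1.457 = 63.4149051 ≈ 63.41.

63.41 req/s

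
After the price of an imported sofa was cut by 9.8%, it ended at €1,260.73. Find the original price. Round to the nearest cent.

The overall multiplier applied was 0.902.
So the original price was €1,260.73 ÷ 0.902 ≈ €1,397.71.

€1,397.71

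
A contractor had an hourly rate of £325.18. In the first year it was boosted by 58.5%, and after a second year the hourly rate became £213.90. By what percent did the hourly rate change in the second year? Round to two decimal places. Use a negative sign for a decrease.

After the first year: £325.18 × 1.585 = £515.4103.
Second-year multiplier: £213.90 ÷ £515.4103 ≈ 0.415009.
That is a change of -58.50%.

-58.50%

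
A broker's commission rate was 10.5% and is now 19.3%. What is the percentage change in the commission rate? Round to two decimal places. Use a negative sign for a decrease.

The change is 19.3 − 10.5 = 8.8 percentage points.
Relative to the original 10.5%, that is 8.8 ÷ 10.5 ≈ 83.81%.

83.81%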